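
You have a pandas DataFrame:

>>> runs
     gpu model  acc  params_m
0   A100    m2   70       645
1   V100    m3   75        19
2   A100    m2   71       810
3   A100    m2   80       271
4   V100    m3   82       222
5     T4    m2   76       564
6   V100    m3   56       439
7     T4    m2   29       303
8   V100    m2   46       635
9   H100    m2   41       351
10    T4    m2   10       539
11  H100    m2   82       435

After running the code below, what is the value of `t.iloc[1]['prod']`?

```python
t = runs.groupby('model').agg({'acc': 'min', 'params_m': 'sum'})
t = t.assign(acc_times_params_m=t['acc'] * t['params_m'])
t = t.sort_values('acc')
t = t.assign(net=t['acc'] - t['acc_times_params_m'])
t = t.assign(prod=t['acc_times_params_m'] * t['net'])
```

-1447953920

group by model: min(acc), sum(params_m):
       acc  params_m
model               
m2      10      4553
m3      56       680
add column acc_times_params_m = t['acc'] * t['params_m']:
       acc  params_m  acc_times_params_m
model                                   
m2      10      4553               45530
m3      56       680               38080
sort by acc:
       acc  params_m  acc_times_params_m
model                                   
m2      10      4553               45530
m3      56       680               38080
add column net = t['acc'] - t['acc_times_params_m']:
       acc  params_m  acc_times_params_m    net
model                                          
m2      10      4553               45530 -45520
m3      56       680               38080 -38024
add column prod = t['acc_times_params_m'] * t['net']:
       acc  params_m  acc_times_params_m    net        prod
model                                                      
m2      10      4553               45530 -45520 -2072525600
m3      56       680               38080 -38024 -1447953920
Then the value at position 1, column 'prod': -1447953920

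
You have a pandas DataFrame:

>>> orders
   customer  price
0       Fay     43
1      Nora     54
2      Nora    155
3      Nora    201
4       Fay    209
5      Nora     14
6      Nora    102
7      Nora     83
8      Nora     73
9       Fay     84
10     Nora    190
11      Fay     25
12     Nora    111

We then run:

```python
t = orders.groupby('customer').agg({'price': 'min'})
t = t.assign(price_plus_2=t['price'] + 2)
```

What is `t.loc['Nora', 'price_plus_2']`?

16

group by customer, min of price:
          price
customer       
Fay          25
Nora         14
add column price_plus_2 = t['price'] + 2:
          price  price_plus_2
customer                     
Fay          25            27
Nora         14            16
Reading off the value at row 'Nora', column 'price_plus_2', we get 16.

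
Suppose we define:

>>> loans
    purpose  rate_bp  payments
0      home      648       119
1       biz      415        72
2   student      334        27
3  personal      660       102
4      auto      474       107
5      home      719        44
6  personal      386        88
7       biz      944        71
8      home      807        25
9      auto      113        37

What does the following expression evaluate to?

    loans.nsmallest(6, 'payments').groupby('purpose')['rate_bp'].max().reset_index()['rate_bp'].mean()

549.5

take 6 rows with smallest payments:
   purpose  rate_bp  payments
8     home      807        25
2  student      334        27
9     auto      113        37
5     home      719        44
7      biz      944        71
1      biz      415        72
group by purpose, max of rate_bp:
purpose
auto       113
biz        944
home       807
student    334
Name: rate_bp, dtype: int64
reset_index():
   purpose  rate_bp
0     auto      113
1      biz      944
2     home      807
3  student      334
Taking the mean of column 'rate_bp' gives 549.5.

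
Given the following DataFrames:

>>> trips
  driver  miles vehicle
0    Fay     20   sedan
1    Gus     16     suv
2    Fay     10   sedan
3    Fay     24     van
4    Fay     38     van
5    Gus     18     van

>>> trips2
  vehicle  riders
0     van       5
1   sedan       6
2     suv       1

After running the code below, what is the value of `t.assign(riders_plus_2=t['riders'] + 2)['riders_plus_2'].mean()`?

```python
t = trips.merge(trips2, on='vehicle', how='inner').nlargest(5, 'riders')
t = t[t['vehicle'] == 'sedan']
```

8.0

merge on 'vehicle' (how='inner') → 6 rows:
  driver  miles vehicle  riders
0    Fay     20   sedan       6
1    Gus     16     suv       1
2    Fay     10   sedan       6
3    Fay     24     van       5
4    Fay     38     van       5
5    Gus     18     van       5
take 5 rows with largest riders:
  driver  miles vehicle  riders
0    Fay     20   sedan       6
2    Fay     10   sedan       6
3    Fay     24     van       5
4    Fay     38     van       5
5    Gus     18     van       5
filter rows where vehicle == 'sedan':
  driver  miles vehicle  riders
0    Fay     20   sedan       6
2    Fay     10   sedan       6
add column riders_plus_2 = t['riders'] + 2:
  driver  miles vehicle  riders  riders_plus_2
0    Fay     20   sedan       6              8
2    Fay     10   sedan       6              8
Finally, mean of column 'riders_plus_2' = 8.0.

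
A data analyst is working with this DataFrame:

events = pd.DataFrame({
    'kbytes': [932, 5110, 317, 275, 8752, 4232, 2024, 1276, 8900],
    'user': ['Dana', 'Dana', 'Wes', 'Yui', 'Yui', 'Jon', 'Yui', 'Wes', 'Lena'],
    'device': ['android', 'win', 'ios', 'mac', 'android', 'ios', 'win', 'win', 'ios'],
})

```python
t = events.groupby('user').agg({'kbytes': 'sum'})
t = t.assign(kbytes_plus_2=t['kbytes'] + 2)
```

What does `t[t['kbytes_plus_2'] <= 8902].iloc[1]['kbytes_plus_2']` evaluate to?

group by user, sum of kbytes:
      kbytes
user        
Dana    6042
Jon     4232
Lena    8900
Wes     1593
Yui    11051
add column kbytes_plus_2 = t['kbytes'] + 2:
      kbytes  kbytes_plus_2
user                       
Dana    6042           6044
Jon     4232           4234
Lena    8900           8902
Wes     1593           1595
Yui    11051          11053
filter rows where kbytes_plus_2 <= 8902:
      kbytes  kbytes_plus_2
user                       
Dana    6042           6044
Jon     4232           4234
Lena    8900           8902
Wes     1593           1595

4234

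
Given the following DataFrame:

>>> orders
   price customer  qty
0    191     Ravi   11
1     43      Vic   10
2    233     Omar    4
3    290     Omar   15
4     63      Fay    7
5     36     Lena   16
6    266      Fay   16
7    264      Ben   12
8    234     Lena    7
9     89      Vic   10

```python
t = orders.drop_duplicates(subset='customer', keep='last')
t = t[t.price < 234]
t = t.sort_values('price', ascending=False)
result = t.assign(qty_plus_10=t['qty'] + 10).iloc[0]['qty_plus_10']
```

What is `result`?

drop duplicate customer (keep=last):
   price customer  qty
0    191     Ravi   11
3    290     Omar   15
6    266      Fay   16
7    264      Ben   12
8    234     Lena    7
9     89      Vic   10
filter rows where price < 234:
   price customer  qty
0    191     Ravi   11
9     89      Vic   10
sort by price descending:
   price customer  qty
0    191     Ravi   11
9     89      Vic   10
add column qty_plus_10 = t['qty'] + 10:
   price customer  qty  qty_plus_10
0    191     Ravi   11           21
9     89      Vic   10           20
Then the value at position 0, column 'qty_plus_10': 21

21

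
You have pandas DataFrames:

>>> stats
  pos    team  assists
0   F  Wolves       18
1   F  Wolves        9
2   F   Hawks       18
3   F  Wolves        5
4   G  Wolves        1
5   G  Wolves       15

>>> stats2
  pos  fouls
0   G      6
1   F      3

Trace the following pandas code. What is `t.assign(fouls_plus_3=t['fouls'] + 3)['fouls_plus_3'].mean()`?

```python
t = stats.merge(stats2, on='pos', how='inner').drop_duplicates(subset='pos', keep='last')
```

7.5

merge on 'pos' (how='inner') → 6 rows:
  pos    team  assists  fouls
0   F  Wolves       18      3
1   F  Wolves        9      3
2   F   Hawks       18      3
3   F  Wolves        5      3
4   G  Wolves        1      6
5   G  Wolves       15      6
drop duplicate pos (keep=last):
  pos    team  assists  fouls
3   F  Wolves        5      3
5   G  Wolves       15      6
add column fouls_plus_3 = t['fouls'] + 3:
  pos    team  assists  fouls  fouls_plus_3
3   F  Wolves        5      3             6
5   G  Wolves       15      6             9
Taking the mean of column 'fouls_plus_3' gives 7.5.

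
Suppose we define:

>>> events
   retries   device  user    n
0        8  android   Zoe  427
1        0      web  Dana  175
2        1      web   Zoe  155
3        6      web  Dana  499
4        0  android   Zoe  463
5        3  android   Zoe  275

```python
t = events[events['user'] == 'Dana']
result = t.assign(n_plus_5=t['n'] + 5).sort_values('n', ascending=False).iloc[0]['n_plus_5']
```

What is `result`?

504

filter rows where user == 'Dana':
   retries device  user    n
1        0    web  Dana  175
3        6    web  Dana  499
add column n_plus_5 = t['n'] + 5:
   retries device  user    n  n_plus_5
1        0    web  Dana  175       180
3        6    web  Dana  499       504
sort by n descending:
   retries device  user    n  n_plus_5
3        6    web  Dana  499       504
1        0    web  Dana  175       180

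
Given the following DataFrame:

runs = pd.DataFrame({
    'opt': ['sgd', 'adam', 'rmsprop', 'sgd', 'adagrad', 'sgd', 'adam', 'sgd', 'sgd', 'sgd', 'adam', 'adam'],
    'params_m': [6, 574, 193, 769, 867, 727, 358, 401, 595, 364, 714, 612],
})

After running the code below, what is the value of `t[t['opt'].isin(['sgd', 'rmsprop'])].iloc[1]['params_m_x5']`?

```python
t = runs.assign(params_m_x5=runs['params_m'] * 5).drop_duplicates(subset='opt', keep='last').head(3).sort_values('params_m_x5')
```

add column params_m_x5 = runs['params_m'] * 5:
        opt  params_m  params_m_x5
0       sgd         6           30
1      adam       574         2870
2   rmsprop       193          965
3       sgd       769         3845
4   adagrad       867         4335
5       sgd       727         3635
6      adam       358         1790
7       sgd       401         2005
8       sgd       595         2975
9       sgd       364         1820
10     adam       714         3570
11     adam       612         3060
drop duplicate opt (keep=last):
        opt  params_m  params_m_x5
2   rmsprop       193          965
4   adagrad       867         4335
9       sgd       364         1820
11     adam       612         3060
take first 3 rows:
       opt  params_m  params_m_x5
2  rmsprop       193          965
4  adagrad       867         4335
9      sgd       364         1820
sort by params_m_x5:
       opt  params_m  params_m_x5
2  rmsprop       193          965
9      sgd       364         1820
4  adagrad       867         4335
filter rows where opt in ['sgd', 'rmsprop']:
       opt  params_m  params_m_x5
2  rmsprop       193          965
9      sgd       364         1820

1820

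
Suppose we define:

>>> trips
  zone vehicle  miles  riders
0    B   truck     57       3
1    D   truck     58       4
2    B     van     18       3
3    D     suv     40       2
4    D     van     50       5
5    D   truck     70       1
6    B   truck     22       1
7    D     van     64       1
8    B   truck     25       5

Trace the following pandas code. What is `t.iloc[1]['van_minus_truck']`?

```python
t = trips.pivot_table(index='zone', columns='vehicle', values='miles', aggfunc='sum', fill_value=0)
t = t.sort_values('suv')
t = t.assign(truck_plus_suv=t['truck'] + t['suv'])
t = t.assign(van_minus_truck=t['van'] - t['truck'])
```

pivot: rows=zone, cols=vehicle, sum(miles):
vehicle  suv  truck  van
zone                    
B          0    104   18
D         40    128  114
sort by suv:
vehicle  suv  truck  van
zone                    
B          0    104   18
D         40    128  114
add column truck_plus_suv = t['truck'] + t['suv']:
vehicle  suv  truck  van  truck_plus_suv
zone                                    
B          0    104   18             104
D         40    128  114             168
add column van_minus_truck = t['van'] - t['truck']:
vehicle  suv  truck  van  truck_plus_suv  van_minus_truck
zone                                                     
B          0    104   18             104              -86
D         40    128  114             168              -14
Reading off the value at position 1, column 'van_minus_truck', we get -14.

-14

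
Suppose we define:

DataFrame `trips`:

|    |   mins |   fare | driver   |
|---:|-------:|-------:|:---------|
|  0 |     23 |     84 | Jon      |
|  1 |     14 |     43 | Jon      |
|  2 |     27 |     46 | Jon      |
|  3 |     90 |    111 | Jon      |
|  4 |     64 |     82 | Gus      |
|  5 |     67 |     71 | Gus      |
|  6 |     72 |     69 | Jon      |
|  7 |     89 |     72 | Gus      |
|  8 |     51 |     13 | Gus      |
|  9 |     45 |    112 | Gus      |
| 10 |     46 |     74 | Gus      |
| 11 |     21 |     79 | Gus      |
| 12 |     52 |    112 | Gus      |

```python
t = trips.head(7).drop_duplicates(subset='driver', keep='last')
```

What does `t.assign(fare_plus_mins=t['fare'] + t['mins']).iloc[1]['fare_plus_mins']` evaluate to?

141

take first 7 rows:
   mins  fare driver
0    23    84    Jon
1    14    43    Jon
2    27    46    Jon
3    90   111    Jon
4    64    82    Gus
5    67    71    Gus
6    72    69    Jon
drop duplicate driver (keep=last):
   mins  fare driver
5    67    71    Gus
6    72    69    Jon
add column fare_plus_mins = t['fare'] + t['mins']:
   mins  fare driver  fare_plus_mins
5    67    71    Gus             138
6    72    69    Jon             141
Finally, value at position 1, column 'fare_plus_mins' = 141.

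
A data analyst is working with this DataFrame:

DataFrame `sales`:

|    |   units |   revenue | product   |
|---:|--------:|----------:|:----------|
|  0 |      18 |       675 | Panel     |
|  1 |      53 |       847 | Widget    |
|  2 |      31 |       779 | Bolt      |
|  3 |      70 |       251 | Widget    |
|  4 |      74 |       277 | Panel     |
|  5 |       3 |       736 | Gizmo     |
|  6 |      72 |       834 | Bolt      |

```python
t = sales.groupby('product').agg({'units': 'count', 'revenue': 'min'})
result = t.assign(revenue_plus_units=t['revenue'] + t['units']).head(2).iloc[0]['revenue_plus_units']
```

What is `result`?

group by product: count(units), min(revenue):
         units  revenue
product                
Bolt         2      779
Gizmo        1      736
Panel        2      277
Widget       2      251
add column revenue_plus_units = t['revenue'] + t['units']:
         units  revenue  revenue_plus_units
product                                    
Bolt         2      779                 781
Gizmo        1      736                 737
Panel        2      277                 279
Widget       2      251                 253
take first 2 rows:
         units  revenue  revenue_plus_units
product                                    
Bolt         2      779                 781
Gizmo        1      736                 737
The value at position 0, column 'revenue_plus_units' is 781.

781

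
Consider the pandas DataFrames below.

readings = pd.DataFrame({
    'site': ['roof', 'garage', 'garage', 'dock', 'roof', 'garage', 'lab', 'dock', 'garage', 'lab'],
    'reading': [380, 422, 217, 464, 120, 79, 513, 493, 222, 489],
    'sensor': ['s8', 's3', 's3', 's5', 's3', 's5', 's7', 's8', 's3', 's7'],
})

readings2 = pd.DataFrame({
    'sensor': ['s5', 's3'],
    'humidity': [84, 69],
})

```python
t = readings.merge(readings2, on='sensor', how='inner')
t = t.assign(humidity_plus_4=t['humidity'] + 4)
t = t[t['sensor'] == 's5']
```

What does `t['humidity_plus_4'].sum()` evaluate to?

176

merge on 'sensor' (how='inner') → 6 rows:
     site  reading sensor  humidity
0  garage      422     s3        69
1  garage      217     s3        69
2    dock      464     s5        84
3    roof      120     s3        69
4  garage       79     s5        84
5  garage      222     s3        69
add column humidity_plus_4 = t['humidity'] + 4:
     site  reading sensor  humidity  humidity_plus_4
0  garage      422     s3        69               73
1  garage      217     s3        69               73
2    dock      464     s5        84               88
3    roof      120     s3        69               73
4  garage       79     s5        84               88
5  garage      222     s3        69               73
filter rows where sensor == 's5':
     site  reading sensor  humidity  humidity_plus_4
2    dock      464     s5        84               88
4  garage       79     s5        84               88
Hence 176.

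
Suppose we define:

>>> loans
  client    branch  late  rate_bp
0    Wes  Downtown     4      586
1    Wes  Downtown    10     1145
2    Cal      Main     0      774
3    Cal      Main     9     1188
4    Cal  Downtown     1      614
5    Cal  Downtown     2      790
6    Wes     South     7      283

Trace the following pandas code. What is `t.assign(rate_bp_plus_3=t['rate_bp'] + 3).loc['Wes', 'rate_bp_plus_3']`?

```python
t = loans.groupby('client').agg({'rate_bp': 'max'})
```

group by client, max of rate_bp:
        rate_bp
client         
Cal        1188
Wes        1145
add column rate_bp_plus_3 = t['rate_bp'] + 3:
        rate_bp  rate_bp_plus_3
client                         
Cal        1188            1191
Wes        1145            1148
Finally, value at row 'Wes', column 'rate_bp_plus_3' = 1148.

1148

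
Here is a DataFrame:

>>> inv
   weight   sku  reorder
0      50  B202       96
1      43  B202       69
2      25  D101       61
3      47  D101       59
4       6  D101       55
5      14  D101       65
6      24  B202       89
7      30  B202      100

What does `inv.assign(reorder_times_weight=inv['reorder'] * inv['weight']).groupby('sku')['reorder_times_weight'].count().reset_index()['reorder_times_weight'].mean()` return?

add column reorder_times_weight = inv['reorder'] * inv['weight']:
   weight   sku  reorder  reorder_times_weight
0      50  B202       96                  4800
1      43  B202       69                  2967
2      25  D101       61                  1525
3      47  D101       59                  2773
4       6  D101       55                   330
5      14  D101       65                   910
6      24  B202       89                  2136
7      30  B202      100                  3000
group by sku, count of reorder_times_weight:
sku
B202    4
D101    4
Name: reorder_times_weight, dtype: int64
reset_index():
    sku  reorder_times_weight
0  B202                     4
1  D101                     4
Finally, mean of column 'reorder_times_weight' = 4.0.

4.0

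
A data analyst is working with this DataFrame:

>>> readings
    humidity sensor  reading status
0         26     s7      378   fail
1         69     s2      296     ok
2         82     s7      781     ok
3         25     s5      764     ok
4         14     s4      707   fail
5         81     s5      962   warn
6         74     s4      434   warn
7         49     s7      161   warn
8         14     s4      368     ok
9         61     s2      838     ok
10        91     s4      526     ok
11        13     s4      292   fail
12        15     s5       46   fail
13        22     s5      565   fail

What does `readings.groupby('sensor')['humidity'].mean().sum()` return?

194.283333333

group by sensor, mean of humidity:
sensor
s2    65.000000
s4    41.200000
s5    35.750000
s7    52.333333
Name: humidity, dtype: float64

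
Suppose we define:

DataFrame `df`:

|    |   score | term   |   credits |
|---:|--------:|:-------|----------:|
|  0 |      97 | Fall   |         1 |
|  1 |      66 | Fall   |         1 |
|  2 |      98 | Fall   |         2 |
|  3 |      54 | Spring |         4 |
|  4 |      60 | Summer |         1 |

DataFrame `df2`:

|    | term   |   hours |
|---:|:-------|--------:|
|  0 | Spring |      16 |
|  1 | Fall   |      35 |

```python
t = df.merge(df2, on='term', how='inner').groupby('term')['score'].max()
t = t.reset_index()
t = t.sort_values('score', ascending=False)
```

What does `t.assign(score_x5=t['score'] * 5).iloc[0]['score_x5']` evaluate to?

490

merge on 'term' (how='inner') → 4 rows:
   score    term  credits  hours
0     97    Fall        1     35
1     66    Fall        1     35
2     98    Fall        2     35
3     54  Spring        4     16
group by term, max of score:
term
Fall      98
Spring    54
Name: score, dtype: int64
reset_index():
     term  score
0    Fall     98
1  Spring     54
sort by score descending:
     term  score
0    Fall     98
1  Spring     54
add column score_x5 = t['score'] * 5:
     term  score  score_x5
0    Fall     98       490
1  Spring     54       270
Finally, value at position 0, column 'score_x5' = 490.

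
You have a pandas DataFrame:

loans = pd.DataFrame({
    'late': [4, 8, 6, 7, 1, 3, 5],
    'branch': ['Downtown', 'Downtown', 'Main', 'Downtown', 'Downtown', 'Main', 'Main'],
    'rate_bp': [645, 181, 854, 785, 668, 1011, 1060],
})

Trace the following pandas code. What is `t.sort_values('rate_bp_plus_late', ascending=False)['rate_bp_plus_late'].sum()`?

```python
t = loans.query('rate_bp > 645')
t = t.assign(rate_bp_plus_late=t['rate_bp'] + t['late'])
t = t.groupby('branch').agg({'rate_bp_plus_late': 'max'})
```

1857

filter rows where rate_bp > 645:
   late    branch  rate_bp
2     6      Main      854
3     7  Downtown      785
4     1  Downtown      668
5     3      Main     1011
6     5      Main     1060
add column rate_bp_plus_late = t['rate_bp'] + t['late']:
   late    branch  rate_bp  rate_bp_plus_late
2     6      Main      854                860
3     7  Downtown      785                792
4     1  Downtown      668                669
5     3      Main     1011               1014
6     5      Main     1060               1065
group by branch, max of rate_bp_plus_late:
          rate_bp_plus_late
branch                     
Downtown                792
Main                   1065
sort by rate_bp_plus_late descending:
          rate_bp_plus_late
branch                     
Main                   1065
Downtown                792
The sum of column 'rate_bp_plus_late' is 1857.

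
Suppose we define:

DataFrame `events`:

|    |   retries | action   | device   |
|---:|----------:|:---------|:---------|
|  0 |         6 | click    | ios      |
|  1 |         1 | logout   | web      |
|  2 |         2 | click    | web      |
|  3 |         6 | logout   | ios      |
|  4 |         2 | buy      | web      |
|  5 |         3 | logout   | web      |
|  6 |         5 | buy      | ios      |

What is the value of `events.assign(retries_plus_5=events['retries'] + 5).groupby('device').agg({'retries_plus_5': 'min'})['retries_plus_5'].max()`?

10

add column retries_plus_5 = events['retries'] + 5:
   retries  action device  retries_plus_5
0        6   click    ios              11
1        1  logout    web               6
2        2   click    web               7
3        6  logout    ios              11
4        2     buy    web               7
5        3  logout    web               8
6        5     buy    ios              10
group by device, min of retries_plus_5:
        retries_plus_5
device                
ios                 10
web                  6
max of column 'retries_plus_5' → 10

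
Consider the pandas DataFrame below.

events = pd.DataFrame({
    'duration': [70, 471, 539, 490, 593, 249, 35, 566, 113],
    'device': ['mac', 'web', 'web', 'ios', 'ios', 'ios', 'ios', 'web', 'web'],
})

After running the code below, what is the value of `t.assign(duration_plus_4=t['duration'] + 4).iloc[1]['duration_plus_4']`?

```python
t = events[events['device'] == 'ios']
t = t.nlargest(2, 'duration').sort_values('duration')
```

597

filter rows where device == 'ios':
   duration device
3       490    ios
4       593    ios
5       249    ios
6        35    ios
take 2 rows with largest duration:
   duration device
4       593    ios
3       490    ios
sort by duration:
   duration device
3       490    ios
4       593    ios
add column duration_plus_4 = t['duration'] + 4:
   duration device  duration_plus_4
3       490    ios              494
4       593    ios              597
Hence 597.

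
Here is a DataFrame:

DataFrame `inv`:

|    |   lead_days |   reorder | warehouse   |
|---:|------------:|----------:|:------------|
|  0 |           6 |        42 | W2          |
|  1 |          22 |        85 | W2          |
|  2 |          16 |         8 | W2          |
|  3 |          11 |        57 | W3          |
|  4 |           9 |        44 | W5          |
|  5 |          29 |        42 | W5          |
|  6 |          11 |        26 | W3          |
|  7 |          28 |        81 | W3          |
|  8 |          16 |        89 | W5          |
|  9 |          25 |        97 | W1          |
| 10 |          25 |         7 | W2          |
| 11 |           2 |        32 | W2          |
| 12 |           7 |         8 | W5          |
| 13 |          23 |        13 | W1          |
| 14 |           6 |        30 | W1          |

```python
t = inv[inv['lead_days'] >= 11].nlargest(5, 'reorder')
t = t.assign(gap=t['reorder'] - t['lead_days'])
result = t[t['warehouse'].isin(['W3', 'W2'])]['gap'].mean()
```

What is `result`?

54.0

filter rows where lead_days >= 11:
    lead_days  reorder warehouse
1          22       85        W2
2          16        8        W2
3          11       57        W3
5          29       42        W5
6          11       26        W3
7          28       81        W3
8          16       89        W5
9          25       97        W1
10         25        7        W2
13         23       13        W1
take 5 rows with largest reorder:
   lead_days  reorder warehouse
9         25       97        W1
8         16       89        W5
1         22       85        W2
7         28       81        W3
3         11       57        W3
add column gap = t['reorder'] - t['lead_days']:
   lead_days  reorder warehouse  gap
9         25       97        W1   72
8         16       89        W5   73
1         22       85        W2   63
7         28       81        W3   53
3         11       57        W3   46
filter rows where warehouse in ['W3', 'W2']:
   lead_days  reorder warehouse  gap
1         22       85        W2   63
7         28       81        W3   53
3         11       57        W3   46
Taking the mean of column 'gap' gives 54.0.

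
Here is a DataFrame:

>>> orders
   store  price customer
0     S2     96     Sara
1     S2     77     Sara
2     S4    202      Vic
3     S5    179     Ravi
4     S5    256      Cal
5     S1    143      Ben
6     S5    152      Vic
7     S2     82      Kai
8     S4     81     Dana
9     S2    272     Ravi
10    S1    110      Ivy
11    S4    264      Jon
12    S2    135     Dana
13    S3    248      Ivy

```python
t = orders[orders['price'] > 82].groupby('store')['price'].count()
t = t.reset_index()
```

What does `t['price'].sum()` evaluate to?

filter rows where price > 82:
   store  price customer
0     S2     96     Sara
2     S4    202      Vic
3     S5    179     Ravi
4     S5    256      Cal
5     S1    143      Ben
6     S5    152      Vic
9     S2    272     Ravi
10    S1    110      Ivy
11    S4    264      Jon
12    S2    135     Dana
13    S3    248      Ivy
group by store, count of price:
store
S1    2
S2    3
S3    1
S4    2
S5    3
Name: price, dtype: int64
reset_index():
  store  price
0    S1      2
1    S2      3
2    S3      1
3    S4      2
4    S5      3

11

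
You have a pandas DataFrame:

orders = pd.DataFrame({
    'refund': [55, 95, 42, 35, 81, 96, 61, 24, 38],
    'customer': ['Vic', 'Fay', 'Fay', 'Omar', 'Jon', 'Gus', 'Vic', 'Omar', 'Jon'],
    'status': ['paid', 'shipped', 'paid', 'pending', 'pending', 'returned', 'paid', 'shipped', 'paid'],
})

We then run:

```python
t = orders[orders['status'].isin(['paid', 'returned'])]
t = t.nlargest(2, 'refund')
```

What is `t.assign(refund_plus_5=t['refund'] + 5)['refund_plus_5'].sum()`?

filter rows where status in ['paid', 'returned']:
   refund customer    status
0      55      Vic      paid
2      42      Fay      paid
5      96      Gus  returned
6      61      Vic      paid
8      38      Jon      paid
take 2 rows with largest refund:
   refund customer    status
5      96      Gus  returned
6      61      Vic      paid
add column refund_plus_5 = t['refund'] + 5:
   refund customer    status  refund_plus_5
5      96      Gus  returned            101
6      61      Vic      paid             66
Hence 167.

167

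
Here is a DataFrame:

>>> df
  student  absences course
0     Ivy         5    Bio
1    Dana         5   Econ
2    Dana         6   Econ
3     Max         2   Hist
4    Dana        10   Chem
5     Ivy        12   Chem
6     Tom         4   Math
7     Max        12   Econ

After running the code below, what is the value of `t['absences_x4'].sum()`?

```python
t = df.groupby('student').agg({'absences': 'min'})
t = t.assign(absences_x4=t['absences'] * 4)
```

64

group by student, min of absences:
         absences
student          
Dana            5
Ivy             5
Max             2
Tom             4
add column absences_x4 = t['absences'] * 4:
         absences  absences_x4
student                       
Dana            5           20
Ivy             5           20
Max             2            8
Tom             4           16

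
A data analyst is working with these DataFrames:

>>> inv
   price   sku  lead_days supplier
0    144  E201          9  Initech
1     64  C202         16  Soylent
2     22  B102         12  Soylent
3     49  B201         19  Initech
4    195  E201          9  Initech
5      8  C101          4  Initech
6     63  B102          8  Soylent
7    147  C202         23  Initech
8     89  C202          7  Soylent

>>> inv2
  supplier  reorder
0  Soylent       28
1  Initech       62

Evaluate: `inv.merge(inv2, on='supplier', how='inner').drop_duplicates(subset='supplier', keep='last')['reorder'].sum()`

merge on 'supplier' (how='inner') → 9 rows:
   price   sku  lead_days supplier  reorder
0    144  E201          9  Initech       62
1     64  C202         16  Soylent       28
2     22  B102         12  Soylent       28
3     49  B201         19  Initech       62
4    195  E201          9  Initech       62
5      8  C101          4  Initech       62
6     63  B102          8  Soylent       28
7    147  C202         23  Initech       62
8     89  C202          7  Soylent       28
drop duplicate supplier (keep=last):
   price   sku  lead_days supplier  reorder
7    147  C202         23  Initech       62
8     89  C202          7  Soylent       28
Then the sum of column 'reorder': 90

90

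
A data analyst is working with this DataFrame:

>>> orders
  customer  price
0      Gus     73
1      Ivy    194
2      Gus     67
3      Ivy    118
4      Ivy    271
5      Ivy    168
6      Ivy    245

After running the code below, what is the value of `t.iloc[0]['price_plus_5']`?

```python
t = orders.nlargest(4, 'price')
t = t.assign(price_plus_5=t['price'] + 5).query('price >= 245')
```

276

take 4 rows with largest price:
  customer  price
4      Ivy    271
6      Ivy    245
1      Ivy    194
5      Ivy    168
add column price_plus_5 = t['price'] + 5:
  customer  price  price_plus_5
4      Ivy    271           276
6      Ivy    245           250
1      Ivy    194           199
5      Ivy    168           173
filter rows where price >= 245:
  customer  price  price_plus_5
4      Ivy    271           276
6      Ivy    245           250
So iloc[0]['price_plus_5'] = 276.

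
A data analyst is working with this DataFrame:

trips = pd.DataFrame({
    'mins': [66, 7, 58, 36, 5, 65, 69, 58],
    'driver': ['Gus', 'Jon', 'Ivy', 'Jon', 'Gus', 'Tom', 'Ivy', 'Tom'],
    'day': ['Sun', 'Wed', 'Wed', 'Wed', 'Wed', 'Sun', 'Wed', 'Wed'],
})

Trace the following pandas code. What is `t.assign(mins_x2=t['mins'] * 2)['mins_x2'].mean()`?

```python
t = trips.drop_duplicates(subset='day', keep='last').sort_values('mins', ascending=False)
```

123.0

drop duplicate day (keep=last):
   mins driver  day
5    65    Tom  Sun
7    58    Tom  Wed
sort by mins descending:
   mins driver  day
5    65    Tom  Sun
7    58    Tom  Wed
add column mins_x2 = t['mins'] * 2:
   mins driver  day  mins_x2
5    65    Tom  Sun      130
7    58    Tom  Wed      116
Taking the mean of column 'mins_x2' gives 123.0.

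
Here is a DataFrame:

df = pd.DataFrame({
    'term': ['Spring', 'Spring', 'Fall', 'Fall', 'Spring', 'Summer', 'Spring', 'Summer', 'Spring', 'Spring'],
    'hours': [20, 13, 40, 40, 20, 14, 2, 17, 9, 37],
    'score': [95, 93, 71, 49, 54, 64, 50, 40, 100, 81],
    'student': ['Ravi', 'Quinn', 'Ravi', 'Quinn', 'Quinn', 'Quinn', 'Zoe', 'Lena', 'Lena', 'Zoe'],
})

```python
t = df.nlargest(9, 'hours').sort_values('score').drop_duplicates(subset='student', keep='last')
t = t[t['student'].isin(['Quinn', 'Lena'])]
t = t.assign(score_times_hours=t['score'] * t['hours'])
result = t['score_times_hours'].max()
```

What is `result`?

take 9 rows with largest hours:
     term  hours  score student
2    Fall     40     71    Ravi
3    Fall     40     49   Quinn
9  Spring     37     81     Zoe
0  Spring     20     95    Ravi
4  Spring     20     54   Quinn
7  Summer     17     40    Lena
5  Summer     14     64   Quinn
1  Spring     13     93   Quinn
8  Spring      9    100    Lena
sort by score:
     term  hours  score student
7  Summer     17     40    Lena
3    Fall     40     49   Quinn
4  Spring     20     54   Quinn
5  Summer     14     64   Quinn
2    Fall     40     71    Ravi
9  Spring     37     81     Zoe
1  Spring     13     93   Quinn
0  Spring     20     95    Ravi
8  Spring      9    100    Lena
drop duplicate student (keep=last):
     term  hours  score student
9  Spring     37     81     Zoe
1  Spring     13     93   Quinn
0  Spring     20     95    Ravi
8  Spring      9    100    Lena
filter rows where student in ['Quinn', 'Lena']:
     term  hours  score student
1  Spring     13     93   Quinn
8  Spring      9    100    Lena
add column score_times_hours = t['score'] * t['hours']:
     term  hours  score student  score_times_hours
1  Spring     13     93   Quinn               1209
8  Spring      9    100    Lena                900
Reading off the max of column 'score_times_hours', we get 1209.

1209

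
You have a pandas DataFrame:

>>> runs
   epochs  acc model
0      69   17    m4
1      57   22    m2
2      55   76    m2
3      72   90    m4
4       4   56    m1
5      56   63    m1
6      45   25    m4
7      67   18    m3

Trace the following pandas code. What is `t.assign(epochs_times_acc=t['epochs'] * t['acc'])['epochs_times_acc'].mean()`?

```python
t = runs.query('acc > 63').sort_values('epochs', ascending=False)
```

filter rows where acc > 63:
   epochs  acc model
2      55   76    m2
3      72   90    m4
sort by epochs descending:
   epochs  acc model
3      72   90    m4
2      55   76    m2
add column epochs_times_acc = t['epochs'] * t['acc']:
   epochs  acc model  epochs_times_acc
3      72   90    m4              6480
2      55   76    m2              4180
Hence 5330.0.

5330.0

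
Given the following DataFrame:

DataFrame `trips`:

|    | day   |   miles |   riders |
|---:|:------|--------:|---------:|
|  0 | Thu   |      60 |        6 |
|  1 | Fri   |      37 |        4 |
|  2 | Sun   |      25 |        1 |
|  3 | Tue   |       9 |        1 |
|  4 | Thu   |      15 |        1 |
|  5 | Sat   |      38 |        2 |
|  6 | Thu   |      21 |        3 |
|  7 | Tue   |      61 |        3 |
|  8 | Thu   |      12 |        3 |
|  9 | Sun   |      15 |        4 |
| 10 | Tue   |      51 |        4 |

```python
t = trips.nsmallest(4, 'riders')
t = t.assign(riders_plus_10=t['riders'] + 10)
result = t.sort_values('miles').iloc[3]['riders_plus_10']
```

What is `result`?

12

take 4 rows with smallest riders:
   day  miles  riders
2  Sun     25       1
3  Tue      9       1
4  Thu     15       1
5  Sat     38       2
add column riders_plus_10 = t['riders'] + 10:
   day  miles  riders  riders_plus_10
2  Sun     25       1              11
3  Tue      9       1              11
4  Thu     15       1              11
5  Sat     38       2              12
sort by miles:
   day  miles  riders  riders_plus_10
3  Tue      9       1              11
4  Thu     15       1              11
2  Sun     25       1              11
5  Sat     38       2              12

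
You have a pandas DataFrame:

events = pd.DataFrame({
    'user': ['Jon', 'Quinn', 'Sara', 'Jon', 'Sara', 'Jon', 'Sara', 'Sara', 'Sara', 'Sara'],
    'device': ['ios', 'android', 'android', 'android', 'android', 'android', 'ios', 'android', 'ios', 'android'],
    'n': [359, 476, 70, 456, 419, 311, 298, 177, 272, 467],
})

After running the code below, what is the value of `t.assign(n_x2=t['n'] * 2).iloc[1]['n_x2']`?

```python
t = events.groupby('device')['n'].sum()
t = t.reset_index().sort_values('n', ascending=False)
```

1858

group by device, sum of n:
device
android    2376
ios         929
Name: n, dtype: int64
reset_index():
    device     n
0  android  2376
1      ios   929
sort by n descending:
    device     n
0  android  2376
1      ios   929
add column n_x2 = t['n'] * 2:
    device     n  n_x2
0  android  2376  4752
1      ios   929  1858
The value at position 1, column 'n_x2' is 1858.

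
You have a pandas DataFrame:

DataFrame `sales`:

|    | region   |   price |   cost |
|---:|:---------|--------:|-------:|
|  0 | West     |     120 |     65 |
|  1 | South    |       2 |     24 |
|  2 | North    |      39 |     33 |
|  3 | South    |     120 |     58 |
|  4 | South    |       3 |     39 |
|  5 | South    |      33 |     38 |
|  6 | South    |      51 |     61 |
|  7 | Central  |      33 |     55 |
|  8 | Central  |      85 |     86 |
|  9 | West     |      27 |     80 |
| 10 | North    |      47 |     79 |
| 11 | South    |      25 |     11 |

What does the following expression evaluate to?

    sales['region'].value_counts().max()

6

value_counts of region:
region
South      6
West       2
North      2
Central    2
Name: count, dtype: int64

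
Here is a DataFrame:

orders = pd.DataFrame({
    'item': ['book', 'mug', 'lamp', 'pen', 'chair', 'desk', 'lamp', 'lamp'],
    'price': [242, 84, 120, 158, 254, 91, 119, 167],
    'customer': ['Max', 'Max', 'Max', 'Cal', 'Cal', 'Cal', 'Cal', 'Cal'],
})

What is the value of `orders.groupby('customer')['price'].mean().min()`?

148.666666667

group by customer, mean of price:
customer
Cal    157.800000
Max    148.666667
Name: price, dtype: float64
Taking the min of the resulting series gives 148.666666667.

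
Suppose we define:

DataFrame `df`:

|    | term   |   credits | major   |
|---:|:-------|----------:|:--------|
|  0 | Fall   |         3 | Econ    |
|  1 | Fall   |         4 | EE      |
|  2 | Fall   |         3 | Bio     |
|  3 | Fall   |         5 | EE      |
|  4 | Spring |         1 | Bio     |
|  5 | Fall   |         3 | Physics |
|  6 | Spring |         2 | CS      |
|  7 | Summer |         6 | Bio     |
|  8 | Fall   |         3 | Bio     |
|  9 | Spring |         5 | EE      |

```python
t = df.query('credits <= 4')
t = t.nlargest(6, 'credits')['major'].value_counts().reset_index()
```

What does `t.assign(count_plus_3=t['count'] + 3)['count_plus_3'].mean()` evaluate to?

4.2

filter rows where credits <= 4:
     term  credits    major
0    Fall        3     Econ
1    Fall        4       EE
2    Fall        3      Bio
4  Spring        1      Bio
5    Fall        3  Physics
6  Spring        2       CS
8    Fall        3      Bio
take 6 rows with largest credits:
     term  credits    major
1    Fall        4       EE
0    Fall        3     Econ
2    Fall        3      Bio
5    Fall        3  Physics
8    Fall        3      Bio
6  Spring        2       CS
value_counts of major:
major
Bio        2
EE         1
Econ       1
Physics    1
CS         1
Name: count, dtype: int64
reset_index():
     major  count
0      Bio      2
1       EE      1
2     Econ      1
3  Physics      1
4       CS      1
add column count_plus_3 = t['count'] + 3:
     major  count  count_plus_3
0      Bio      2             5
1       EE      1             4
2     Econ      1             4
3  Physics      1             4
4       CS      1             4
Hence 4.2.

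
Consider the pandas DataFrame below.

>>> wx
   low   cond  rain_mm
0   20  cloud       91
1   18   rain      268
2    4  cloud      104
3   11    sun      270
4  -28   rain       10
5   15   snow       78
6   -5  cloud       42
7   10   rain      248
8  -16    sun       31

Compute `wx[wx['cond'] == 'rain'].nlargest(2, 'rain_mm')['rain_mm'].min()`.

filter rows where cond == 'rain':
   low  cond  rain_mm
1   18  rain      268
4  -28  rain       10
7   10  rain      248
take 2 rows with largest rain_mm:
   low  cond  rain_mm
1   18  rain      268
7   10  rain      248
Taking the min of column 'rain_mm' gives 248.

248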